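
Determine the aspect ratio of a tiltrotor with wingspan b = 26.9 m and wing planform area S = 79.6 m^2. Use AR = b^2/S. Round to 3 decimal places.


Step 1: b^2 = 26.9^2 = 723.61
Step 2: AR = 723.61 / 79.6 = 9.091

9.091


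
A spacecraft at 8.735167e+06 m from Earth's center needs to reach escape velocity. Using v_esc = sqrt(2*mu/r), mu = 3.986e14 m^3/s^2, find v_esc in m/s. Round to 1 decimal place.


Step 1: 2*mu/r = 2 * 3.986e14 / 8.735167e+06 = 91263280.9424
Step 2: v_esc = sqrt(91263280.9424) = 9553.2 m/s

9553.2


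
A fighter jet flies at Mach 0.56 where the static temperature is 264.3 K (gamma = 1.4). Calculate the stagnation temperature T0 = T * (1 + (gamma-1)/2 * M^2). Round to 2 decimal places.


Step 1: (gamma-1)/2 = 0.2
Step 2: M^2 = 0.3136
Step 3: 1 + 0.2 * 0.3136 = 1.06272
Step 4: T0 = 264.3 * 1.06272 = 280.88 K

280.88


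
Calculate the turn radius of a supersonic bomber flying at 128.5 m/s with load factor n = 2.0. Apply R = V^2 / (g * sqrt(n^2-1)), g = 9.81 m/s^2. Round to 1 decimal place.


Step 1: V^2 = 128.5^2 = 16512.25
Step 2: n^2 - 1 = 2.0^2 - 1 = 3.0
Step 3: sqrt(3.0) = 1.732051
Step 4: R = 16512.25 / (9.81 * 1.732051) = 971.8 m

971.8


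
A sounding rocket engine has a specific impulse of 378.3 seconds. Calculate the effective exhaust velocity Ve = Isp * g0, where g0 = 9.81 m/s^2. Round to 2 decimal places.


Step 1: Ve = Isp * g0 = 378.3 * 9.81
Step 2: Ve = 3711.12 m/s

3711.12


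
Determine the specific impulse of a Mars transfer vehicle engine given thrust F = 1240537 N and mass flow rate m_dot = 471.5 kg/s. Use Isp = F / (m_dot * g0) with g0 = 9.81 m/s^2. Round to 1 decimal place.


Step 1: m_dot * g0 = 471.5 * 9.81 = 4625.41
Step 2: Isp = 1240537 / 4625.41 = 268.2 s

268.2


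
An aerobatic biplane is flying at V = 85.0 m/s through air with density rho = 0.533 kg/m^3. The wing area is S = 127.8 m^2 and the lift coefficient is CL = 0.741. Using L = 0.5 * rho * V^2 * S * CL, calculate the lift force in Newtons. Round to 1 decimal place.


Step 1: Calculate dynamic pressure q = 0.5 * 0.533 * 85.0^2 = 0.5 * 0.533 * 7225.0 = 1925.4625 Pa
Step 2: Multiply by wing area and lift coefficient: L = 1925.4625 * 127.8 * 0.741
Step 3: L = 246074.1075 * 0.741 = 182340.9 N

182340.9


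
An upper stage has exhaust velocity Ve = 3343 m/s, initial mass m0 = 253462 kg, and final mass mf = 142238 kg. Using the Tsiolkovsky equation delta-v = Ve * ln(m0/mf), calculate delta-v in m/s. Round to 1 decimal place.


Step 1: Mass ratio m0/mf = 253462 / 142238 = 1.781957
Step 2: ln(1.781957) = 0.577712
Step 3: delta-v = 3343 * 0.577712 = 1931.3 m/s

1931.3


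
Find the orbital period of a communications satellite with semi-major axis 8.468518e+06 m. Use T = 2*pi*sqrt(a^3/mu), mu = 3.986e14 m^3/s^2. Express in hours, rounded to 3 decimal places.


Step 1: a^3 / mu = 6.073265e+20 / 3.986e14 = 1.523649e+06
Step 2: sqrt(1.523649e+06) = 1234.3618 s
Step 3: T = 2*pi * 1234.3618 = 7755.72 s
Step 4: T in hours = 7755.72 / 3600 = 2.154 hours

2.154


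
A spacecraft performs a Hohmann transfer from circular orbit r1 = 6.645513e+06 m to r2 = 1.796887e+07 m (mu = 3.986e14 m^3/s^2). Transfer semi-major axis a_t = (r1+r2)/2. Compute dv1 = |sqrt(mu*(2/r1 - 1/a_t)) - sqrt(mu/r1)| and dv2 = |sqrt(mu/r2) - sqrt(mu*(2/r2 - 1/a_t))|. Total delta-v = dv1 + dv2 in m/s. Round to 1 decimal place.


Step 1: Transfer semi-major axis a_t = (6.645513e+06 + 1.796887e+07) / 2 = 1.230719e+07 m
Step 2: v1 (circular at r1) = sqrt(mu/r1) = 7744.7 m/s
Step 3: v_t1 = sqrt(mu*(2/r1 - 1/a_t)) = 9358.05 m/s
Step 4: dv1 = |9358.05 - 7744.7| = 1613.35 m/s
Step 5: v2 (circular at r2) = 4709.86 m/s, v_t2 = 3460.93 m/s
Step 6: dv2 = |4709.86 - 3460.93| = 1248.93 m/s
Step 7: Total delta-v = 1613.35 + 1248.93 = 2862.3 m/s

2862.3


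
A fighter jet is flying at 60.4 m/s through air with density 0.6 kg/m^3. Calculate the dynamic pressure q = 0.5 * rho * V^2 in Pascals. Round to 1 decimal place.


Step 1: V^2 = 60.4^2 = 3648.16
Step 2: q = 0.5 * 0.6 * 3648.16
Step 3: q = 1094.4 Pa

1094.4


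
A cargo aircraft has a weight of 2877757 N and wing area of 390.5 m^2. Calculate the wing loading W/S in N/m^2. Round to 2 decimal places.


Step 1: Wing loading = W / S = 2877757 / 390.5
Step 2: Wing loading = 7369.42 N/m^2

7369.42


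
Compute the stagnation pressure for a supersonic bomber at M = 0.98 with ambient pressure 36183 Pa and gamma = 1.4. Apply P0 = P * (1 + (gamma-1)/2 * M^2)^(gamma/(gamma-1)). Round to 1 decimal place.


Step 1: (gamma-1)/2 * M^2 = 0.2 * 0.9604 = 0.19208
Step 2: 1 + 0.19208 = 1.19208
Step 3: Exponent gamma/(gamma-1) = 3.5
Step 4: P0 = 36183 * 1.19208^3.5 = 66922.7 Pa

66922.7


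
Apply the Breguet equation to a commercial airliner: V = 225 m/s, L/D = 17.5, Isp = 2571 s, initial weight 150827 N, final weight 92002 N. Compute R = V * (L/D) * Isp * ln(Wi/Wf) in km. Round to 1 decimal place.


Step 1: Coefficient = V * (L/D) * Isp = 225 * 17.5 * 2571 = 10123312.5 m
Step 2: Wi/Wf = 150827 / 92002 = 1.639388
Step 3: ln(1.639388) = 0.494323
Step 4: R = 10123312.5 * 0.494323 = 5004187.9 m = 5004.2 km

5004.2


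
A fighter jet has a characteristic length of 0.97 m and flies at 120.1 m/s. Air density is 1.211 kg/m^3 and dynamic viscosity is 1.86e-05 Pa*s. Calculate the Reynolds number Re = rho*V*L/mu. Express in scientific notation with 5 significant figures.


Step 1: Numerator = rho * V * L = 1.211 * 120.1 * 0.97 = 141.077867
Step 2: Re = 141.077867 / 1.86e-05
Step 3: Re = 7.5848e+06

7.5848e+06


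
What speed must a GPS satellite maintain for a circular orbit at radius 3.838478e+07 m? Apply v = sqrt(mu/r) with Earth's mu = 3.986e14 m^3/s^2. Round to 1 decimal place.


Step 1: mu / r = 3.986e14 / 3.838478e+07 = 10384324.2035
Step 2: v = sqrt(10384324.2035) = 3222.5 m/s

3222.5


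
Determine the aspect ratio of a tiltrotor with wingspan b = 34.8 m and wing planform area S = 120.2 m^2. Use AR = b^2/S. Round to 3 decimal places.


Step 1: b^2 = 34.8^2 = 1211.04
Step 2: AR = 1211.04 / 120.2 = 10.075

10.075


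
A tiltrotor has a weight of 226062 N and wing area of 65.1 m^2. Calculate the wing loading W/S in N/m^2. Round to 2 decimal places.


Step 1: Wing loading = W / S = 226062 / 65.1
Step 2: Wing loading = 3472.53 N/m^2

3472.53


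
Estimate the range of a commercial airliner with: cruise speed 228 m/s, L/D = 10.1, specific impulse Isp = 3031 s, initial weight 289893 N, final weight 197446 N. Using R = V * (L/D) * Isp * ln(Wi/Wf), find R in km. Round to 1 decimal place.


Step 1: Coefficient = V * (L/D) * Isp = 228 * 10.1 * 3031 = 6979786.8 m
Step 2: Wi/Wf = 289893 / 197446 = 1.468214
Step 3: ln(1.468214) = 0.384047
Step 4: R = 6979786.8 * 0.384047 = 2680564.5 m = 2680.6 km

2680.6


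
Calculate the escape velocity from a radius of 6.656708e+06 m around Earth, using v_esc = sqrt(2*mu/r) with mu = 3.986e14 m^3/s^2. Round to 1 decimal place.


Step 1: 2*mu/r = 2 * 3.986e14 / 6.656708e+06 = 119758895.8386
Step 2: v_esc = sqrt(119758895.8386) = 10943.4 m/s

10943.4


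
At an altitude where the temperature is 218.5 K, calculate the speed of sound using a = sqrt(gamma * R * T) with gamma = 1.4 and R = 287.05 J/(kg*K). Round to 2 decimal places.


Step 1: gamma * R * T = 1.4 * 287.05 * 218.5 = 87808.595
Step 2: a = sqrt(87808.595) = 296.33 m/s

296.33


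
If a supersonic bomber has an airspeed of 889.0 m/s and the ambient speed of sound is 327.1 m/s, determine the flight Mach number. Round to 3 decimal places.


Step 1: M = V / a = 889.0 / 327.1
Step 2: M = 2.718

2.718


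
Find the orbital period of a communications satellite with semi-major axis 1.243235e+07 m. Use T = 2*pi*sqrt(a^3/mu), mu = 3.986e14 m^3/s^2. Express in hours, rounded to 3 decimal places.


Step 1: a^3 / mu = 1.921585e+21 / 3.986e14 = 4.820836e+06
Step 2: sqrt(4.820836e+06) = 2195.6403 s
Step 3: T = 2*pi * 2195.6403 = 13795.61 s
Step 4: T in hours = 13795.61 / 3600 = 3.832 hours

3.832


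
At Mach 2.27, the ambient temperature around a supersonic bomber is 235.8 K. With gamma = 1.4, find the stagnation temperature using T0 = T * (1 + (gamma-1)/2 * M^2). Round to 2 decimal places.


Step 1: (gamma-1)/2 = 0.2
Step 2: M^2 = 5.1529
Step 3: 1 + 0.2 * 5.1529 = 2.03058
Step 4: T0 = 235.8 * 2.03058 = 478.81 K

478.81


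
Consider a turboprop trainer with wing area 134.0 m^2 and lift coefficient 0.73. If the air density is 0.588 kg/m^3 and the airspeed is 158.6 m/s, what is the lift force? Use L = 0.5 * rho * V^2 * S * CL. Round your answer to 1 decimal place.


Step 1: Calculate dynamic pressure q = 0.5 * 0.588 * 158.6^2 = 0.5 * 0.588 * 25153.96 = 7395.2642 Pa
Step 2: Multiply by wing area and lift coefficient: L = 7395.2642 * 134.0 * 0.73
Step 3: L = 990965.4082 * 0.73 = 723404.7 N

723404.7


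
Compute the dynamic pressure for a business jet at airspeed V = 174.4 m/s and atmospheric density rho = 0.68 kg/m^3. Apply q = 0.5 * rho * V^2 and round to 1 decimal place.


Step 1: V^2 = 174.4^2 = 30415.36
Step 2: q = 0.5 * 0.68 * 30415.36
Step 3: q = 10341.2 Pa

10341.2


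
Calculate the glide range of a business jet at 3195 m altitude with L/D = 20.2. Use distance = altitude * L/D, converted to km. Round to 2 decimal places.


Step 1: Glide distance = altitude * L/D = 3195 * 20.2 = 64539.0 m
Step 2: Convert to km: 64539.0 / 1000 = 64.54 km

64.54


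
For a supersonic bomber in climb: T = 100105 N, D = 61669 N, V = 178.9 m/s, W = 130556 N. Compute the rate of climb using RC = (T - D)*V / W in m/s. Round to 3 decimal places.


Step 1: Excess thrust = T - D = 100105 - 61669 = 38436 N
Step 2: Excess power = 38436 * 178.9 = 6876200.4 W
Step 3: RC = 6876200.4 / 130556 = 52.669 m/s

52.669


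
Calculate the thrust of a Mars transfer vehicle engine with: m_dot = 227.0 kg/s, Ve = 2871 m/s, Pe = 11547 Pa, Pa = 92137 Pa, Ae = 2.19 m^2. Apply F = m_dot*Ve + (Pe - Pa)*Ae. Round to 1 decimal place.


Step 1: Momentum thrust = m_dot * Ve = 227.0 * 2871 = 651717.0 N
Step 2: Pressure thrust = (Pe - Pa) * Ae = (11547 - 92137) * 2.19 = -176492.10 N
Step 3: Total thrust F = 651717.0 + -176492.10 = 475224.9 N

475224.9


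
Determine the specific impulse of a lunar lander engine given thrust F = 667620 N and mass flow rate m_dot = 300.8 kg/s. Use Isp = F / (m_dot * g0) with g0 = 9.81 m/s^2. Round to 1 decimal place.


Step 1: m_dot * g0 = 300.8 * 9.81 = 2950.85
Step 2: Isp = 667620 / 2950.85 = 226.2 s

226.2


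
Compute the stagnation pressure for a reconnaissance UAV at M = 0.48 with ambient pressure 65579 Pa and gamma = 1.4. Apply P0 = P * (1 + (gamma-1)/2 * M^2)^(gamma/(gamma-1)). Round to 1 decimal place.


Step 1: (gamma-1)/2 * M^2 = 0.2 * 0.2304 = 0.04608
Step 2: 1 + 0.04608 = 1.04608
Step 3: Exponent gamma/(gamma-1) = 3.5
Step 4: P0 = 65579 * 1.04608^3.5 = 76778.9 Pa

76778.9


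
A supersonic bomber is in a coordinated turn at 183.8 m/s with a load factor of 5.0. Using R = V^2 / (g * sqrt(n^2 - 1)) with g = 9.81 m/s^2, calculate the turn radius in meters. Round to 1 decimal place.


Step 1: V^2 = 183.8^2 = 33782.44
Step 2: n^2 - 1 = 5.0^2 - 1 = 24.0
Step 3: sqrt(24.0) = 4.898979
Step 4: R = 33782.44 / (9.81 * 4.898979) = 702.9 m

702.9


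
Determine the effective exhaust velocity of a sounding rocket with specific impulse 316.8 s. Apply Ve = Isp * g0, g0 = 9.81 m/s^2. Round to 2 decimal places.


Step 1: Ve = Isp * g0 = 316.8 * 9.81
Step 2: Ve = 3107.81 m/s

3107.81


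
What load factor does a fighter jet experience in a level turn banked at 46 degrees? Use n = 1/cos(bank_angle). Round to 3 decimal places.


Step 1: Convert 46 degrees to radians = 0.802851
Step 2: cos(46 deg) = 0.694658
Step 3: n = 1 / 0.694658 = 1.440

1.440


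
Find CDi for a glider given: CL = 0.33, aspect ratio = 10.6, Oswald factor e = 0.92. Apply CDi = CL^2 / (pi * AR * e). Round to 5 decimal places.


Step 1: CL^2 = 0.33^2 = 0.1089
Step 2: pi * AR * e = 3.14159 * 10.6 * 0.92 = 30.636812
Step 3: CDi = 0.1089 / 30.636812 = 0.00355

0.00355


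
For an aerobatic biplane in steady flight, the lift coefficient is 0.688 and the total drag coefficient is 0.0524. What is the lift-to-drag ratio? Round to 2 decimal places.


Step 1: L/D = CL / CD = 0.688 / 0.0524
Step 2: L/D = 13.13

13.13


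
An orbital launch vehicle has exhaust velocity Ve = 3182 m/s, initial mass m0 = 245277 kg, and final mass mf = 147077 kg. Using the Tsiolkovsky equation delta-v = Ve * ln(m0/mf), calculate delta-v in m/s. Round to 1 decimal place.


Step 1: Mass ratio m0/mf = 245277 / 147077 = 1.667677
Step 2: ln(1.667677) = 0.511432
Step 3: delta-v = 3182 * 0.511432 = 1627.4 m/s

1627.4


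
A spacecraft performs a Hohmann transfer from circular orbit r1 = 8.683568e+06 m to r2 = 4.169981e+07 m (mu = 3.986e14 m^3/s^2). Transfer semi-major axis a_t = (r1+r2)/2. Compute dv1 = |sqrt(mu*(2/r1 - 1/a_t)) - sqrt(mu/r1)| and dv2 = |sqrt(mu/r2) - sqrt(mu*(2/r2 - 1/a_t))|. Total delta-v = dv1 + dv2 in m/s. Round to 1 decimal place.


Step 1: Transfer semi-major axis a_t = (8.683568e+06 + 4.169981e+07) / 2 = 2.519169e+07 m
Step 2: v1 (circular at r1) = sqrt(mu/r1) = 6775.16 m/s
Step 3: v_t1 = sqrt(mu*(2/r1 - 1/a_t)) = 8716.82 m/s
Step 4: dv1 = |8716.82 - 6775.16| = 1941.66 m/s
Step 5: v2 (circular at r2) = 3091.73 m/s, v_t2 = 1815.19 m/s
Step 6: dv2 = |3091.73 - 1815.19| = 1276.54 m/s
Step 7: Total delta-v = 1941.66 + 1276.54 = 3218.2 m/s

3218.2


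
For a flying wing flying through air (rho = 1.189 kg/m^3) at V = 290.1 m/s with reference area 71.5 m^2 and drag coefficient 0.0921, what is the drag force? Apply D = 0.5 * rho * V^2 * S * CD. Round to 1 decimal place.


Step 1: Dynamic pressure q = 0.5 * 1.189 * 290.1^2 = 50031.9369 Pa
Step 2: Drag D = q * S * CD = 50031.9369 * 71.5 * 0.0921
Step 3: D = 329467.8 N

329467.8


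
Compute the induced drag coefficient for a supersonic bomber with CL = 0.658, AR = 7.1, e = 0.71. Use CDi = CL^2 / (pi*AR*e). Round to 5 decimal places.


Step 1: CL^2 = 0.658^2 = 0.432964
Step 2: pi * AR * e = 3.14159 * 7.1 * 0.71 = 15.836769
Step 3: CDi = 0.432964 / 15.836769 = 0.02734

0.02734


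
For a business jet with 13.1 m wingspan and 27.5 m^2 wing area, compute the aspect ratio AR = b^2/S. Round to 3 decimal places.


Step 1: b^2 = 13.1^2 = 171.61
Step 2: AR = 171.61 / 27.5 = 6.240

6.240


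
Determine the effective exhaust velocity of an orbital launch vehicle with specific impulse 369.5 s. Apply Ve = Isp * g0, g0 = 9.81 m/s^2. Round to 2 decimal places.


Step 1: Ve = Isp * g0 = 369.5 * 9.81
Step 2: Ve = 3624.80 m/s

3624.80


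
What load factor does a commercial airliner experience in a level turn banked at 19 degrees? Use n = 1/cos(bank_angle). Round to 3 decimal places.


Step 1: Convert 19 degrees to radians = 0.331613
Step 2: cos(19 deg) = 0.945519
Step 3: n = 1 / 0.945519 = 1.058

1.058


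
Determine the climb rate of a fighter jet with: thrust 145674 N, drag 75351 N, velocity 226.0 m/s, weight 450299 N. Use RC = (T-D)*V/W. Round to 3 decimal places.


Step 1: Excess thrust = T - D = 145674 - 75351 = 70323 N
Step 2: Excess power = 70323 * 226.0 = 15892998.0 W
Step 3: RC = 15892998.0 / 450299 = 35.294 m/s

35.294


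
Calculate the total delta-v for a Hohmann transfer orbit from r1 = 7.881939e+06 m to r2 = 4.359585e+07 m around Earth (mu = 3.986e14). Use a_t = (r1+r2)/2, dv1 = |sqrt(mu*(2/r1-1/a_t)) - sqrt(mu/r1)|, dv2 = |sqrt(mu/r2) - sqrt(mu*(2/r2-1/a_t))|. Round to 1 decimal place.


Step 1: Transfer semi-major axis a_t = (7.881939e+06 + 4.359585e+07) / 2 = 2.573889e+07 m
Step 2: v1 (circular at r1) = sqrt(mu/r1) = 7111.35 m/s
Step 3: v_t1 = sqrt(mu*(2/r1 - 1/a_t)) = 9255.07 m/s
Step 4: dv1 = |9255.07 - 7111.35| = 2143.72 m/s
Step 5: v2 (circular at r2) = 3023.75 m/s, v_t2 = 1673.28 m/s
Step 6: dv2 = |3023.75 - 1673.28| = 1350.48 m/s
Step 7: Total delta-v = 2143.72 + 1350.48 = 3494.2 m/s

3494.2


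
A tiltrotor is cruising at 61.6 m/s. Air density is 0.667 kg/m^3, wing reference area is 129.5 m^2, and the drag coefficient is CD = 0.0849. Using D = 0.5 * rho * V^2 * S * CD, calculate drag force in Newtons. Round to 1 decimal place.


Step 1: Dynamic pressure q = 0.5 * 0.667 * 61.6^2 = 1265.4858 Pa
Step 2: Drag D = q * S * CD = 1265.4858 * 129.5 * 0.0849
Step 3: D = 13913.4 N

13913.4


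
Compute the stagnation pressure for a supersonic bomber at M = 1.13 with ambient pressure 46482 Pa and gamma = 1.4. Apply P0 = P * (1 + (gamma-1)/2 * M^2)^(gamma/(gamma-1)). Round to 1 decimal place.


Step 1: (gamma-1)/2 * M^2 = 0.2 * 1.2769 = 0.25538
Step 2: 1 + 0.25538 = 1.25538
Step 3: Exponent gamma/(gamma-1) = 3.5
Step 4: P0 = 46482 * 1.25538^3.5 = 103038.1 Pa

103038.1


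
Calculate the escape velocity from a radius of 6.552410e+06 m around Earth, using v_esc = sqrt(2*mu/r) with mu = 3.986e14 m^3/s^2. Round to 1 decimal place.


Step 1: 2*mu/r = 2 * 3.986e14 / 6.552410e+06 = 121665158.3158
Step 2: v_esc = sqrt(121665158.3158) = 11030.2 m/s

11030.2


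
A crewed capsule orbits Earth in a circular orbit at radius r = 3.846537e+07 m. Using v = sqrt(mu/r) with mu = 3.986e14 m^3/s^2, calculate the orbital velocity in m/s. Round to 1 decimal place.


Step 1: mu / r = 3.986e14 / 3.846537e+07 = 10362567.681
Step 2: v = sqrt(10362567.681) = 3219.1 m/s

3219.1


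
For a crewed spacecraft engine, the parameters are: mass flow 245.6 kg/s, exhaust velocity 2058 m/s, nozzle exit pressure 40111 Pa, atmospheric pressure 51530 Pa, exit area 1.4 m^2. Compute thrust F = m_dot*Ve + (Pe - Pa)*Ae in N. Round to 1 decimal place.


Step 1: Momentum thrust = m_dot * Ve = 245.6 * 2058 = 505444.8 N
Step 2: Pressure thrust = (Pe - Pa) * Ae = (40111 - 51530) * 1.4 = -15986.6 N
Step 3: Total thrust F = 505444.8 + -15986.6 = 489458.2 N

489458.2


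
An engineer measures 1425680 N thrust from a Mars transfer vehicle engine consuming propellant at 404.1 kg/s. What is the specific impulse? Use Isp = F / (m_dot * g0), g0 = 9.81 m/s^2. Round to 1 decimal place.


Step 1: m_dot * g0 = 404.1 * 9.81 = 3964.22
Step 2: Isp = 1425680 / 3964.22 = 359.6 s

359.6


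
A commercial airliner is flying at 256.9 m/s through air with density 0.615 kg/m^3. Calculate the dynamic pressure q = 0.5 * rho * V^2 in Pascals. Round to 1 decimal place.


Step 1: V^2 = 256.9^2 = 65997.61
Step 2: q = 0.5 * 0.615 * 65997.61
Step 3: q = 20294.3 Pa

20294.3


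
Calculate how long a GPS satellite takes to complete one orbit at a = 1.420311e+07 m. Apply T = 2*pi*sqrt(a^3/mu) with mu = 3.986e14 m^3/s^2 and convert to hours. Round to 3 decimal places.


Step 1: a^3 / mu = 2.865170e+21 / 3.986e14 = 7.188083e+06
Step 2: sqrt(7.188083e+06) = 2681.06 s
Step 3: T = 2*pi * 2681.06 = 16845.6 s
Step 4: T in hours = 16845.6 / 3600 = 4.679 hours

4.679


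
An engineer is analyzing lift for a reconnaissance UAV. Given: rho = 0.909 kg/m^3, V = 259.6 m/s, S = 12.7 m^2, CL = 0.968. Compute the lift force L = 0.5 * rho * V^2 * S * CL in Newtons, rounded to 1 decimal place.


Step 1: Calculate dynamic pressure q = 0.5 * 0.909 * 259.6^2 = 0.5 * 0.909 * 67392.16 = 30629.7367 Pa
Step 2: Multiply by wing area and lift coefficient: L = 30629.7367 * 12.7 * 0.968
Step 3: L = 388997.6563 * 0.968 = 376549.7 N

376549.7


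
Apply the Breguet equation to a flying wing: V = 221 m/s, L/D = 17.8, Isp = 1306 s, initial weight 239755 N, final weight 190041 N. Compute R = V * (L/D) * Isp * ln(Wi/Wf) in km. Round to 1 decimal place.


Step 1: Coefficient = V * (L/D) * Isp = 221 * 17.8 * 1306 = 5137542.8 m
Step 2: Wi/Wf = 239755 / 190041 = 1.261596
Step 3: ln(1.261596) = 0.232378
Step 4: R = 5137542.8 * 0.232378 = 1193850.5 m = 1193.9 km

1193.9


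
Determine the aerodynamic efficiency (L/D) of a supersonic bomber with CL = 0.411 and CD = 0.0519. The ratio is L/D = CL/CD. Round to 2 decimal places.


Step 1: L/D = CL / CD = 0.411 / 0.0519
Step 2: L/D = 7.92

7.92


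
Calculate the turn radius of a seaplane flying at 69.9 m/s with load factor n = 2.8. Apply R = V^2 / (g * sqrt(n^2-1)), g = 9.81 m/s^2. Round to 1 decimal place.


Step 1: V^2 = 69.9^2 = 4886.01
Step 2: n^2 - 1 = 2.8^2 - 1 = 6.84
Step 3: sqrt(6.84) = 2.615339
Step 4: R = 4886.01 / (9.81 * 2.615339) = 190.4 m

190.4


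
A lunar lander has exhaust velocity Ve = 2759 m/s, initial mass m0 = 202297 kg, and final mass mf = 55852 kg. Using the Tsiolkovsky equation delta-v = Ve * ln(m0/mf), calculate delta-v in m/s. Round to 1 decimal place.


Step 1: Mass ratio m0/mf = 202297 / 55852 = 3.622019
Step 2: ln(3.622019) = 1.287032
Step 3: delta-v = 2759 * 1.287032 = 3550.9 m/s

3550.9


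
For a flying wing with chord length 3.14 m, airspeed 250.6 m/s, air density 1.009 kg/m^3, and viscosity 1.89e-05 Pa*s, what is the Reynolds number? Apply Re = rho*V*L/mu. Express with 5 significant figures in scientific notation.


Step 1: Numerator = rho * V * L = 1.009 * 250.6 * 3.14 = 793.965956
Step 2: Re = 793.965956 / 1.89e-05
Step 3: Re = 4.2009e+07

4.2009e+07


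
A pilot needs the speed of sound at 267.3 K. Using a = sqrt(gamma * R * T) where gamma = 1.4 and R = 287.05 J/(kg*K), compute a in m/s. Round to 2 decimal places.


Step 1: gamma * R * T = 1.4 * 287.05 * 267.3 = 107419.851
Step 2: a = sqrt(107419.851) = 327.75 m/s

327.75


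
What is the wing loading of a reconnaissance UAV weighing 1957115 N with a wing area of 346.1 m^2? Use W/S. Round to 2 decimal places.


Step 1: Wing loading = W / S = 1957115 / 346.1
Step 2: Wing loading = 5654.77 N/m^2

5654.77


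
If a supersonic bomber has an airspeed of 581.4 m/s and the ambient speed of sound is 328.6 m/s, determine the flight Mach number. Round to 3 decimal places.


Step 1: M = V / a = 581.4 / 328.6
Step 2: M = 1.769

1.769


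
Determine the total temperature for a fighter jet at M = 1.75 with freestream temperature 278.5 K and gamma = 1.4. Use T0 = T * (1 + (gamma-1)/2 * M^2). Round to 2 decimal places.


Step 1: (gamma-1)/2 = 0.2
Step 2: M^2 = 3.0625
Step 3: 1 + 0.2 * 3.0625 = 1.6125
Step 4: T0 = 278.5 * 1.6125 = 449.08 K

449.08


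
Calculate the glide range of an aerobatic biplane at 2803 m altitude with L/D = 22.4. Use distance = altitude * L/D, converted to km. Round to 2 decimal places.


Step 1: Glide distance = altitude * L/D = 2803 * 22.4 = 62787.2 m
Step 2: Convert to km: 62787.2 / 1000 = 62.79 km

62.79


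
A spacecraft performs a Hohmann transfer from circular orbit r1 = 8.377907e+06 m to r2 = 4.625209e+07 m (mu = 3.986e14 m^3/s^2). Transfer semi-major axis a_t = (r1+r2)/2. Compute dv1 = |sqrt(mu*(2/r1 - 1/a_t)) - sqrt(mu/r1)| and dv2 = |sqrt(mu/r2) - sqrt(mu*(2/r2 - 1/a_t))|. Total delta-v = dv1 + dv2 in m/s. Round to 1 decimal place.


Step 1: Transfer semi-major axis a_t = (8.377907e+06 + 4.625209e+07) / 2 = 2.731500e+07 m
Step 2: v1 (circular at r1) = sqrt(mu/r1) = 6897.65 m/s
Step 3: v_t1 = sqrt(mu*(2/r1 - 1/a_t)) = 8975.65 m/s
Step 4: dv1 = |8975.65 - 6897.65| = 2078.01 m/s
Step 5: v2 (circular at r2) = 2935.64 m/s, v_t2 = 1625.81 m/s
Step 6: dv2 = |2935.64 - 1625.81| = 1309.83 m/s
Step 7: Total delta-v = 2078.01 + 1309.83 = 3387.8 m/s

3387.8


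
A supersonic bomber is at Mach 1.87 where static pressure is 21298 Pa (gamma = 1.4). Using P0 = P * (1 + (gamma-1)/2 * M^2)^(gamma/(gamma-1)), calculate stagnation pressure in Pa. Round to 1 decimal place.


Step 1: (gamma-1)/2 * M^2 = 0.2 * 3.4969 = 0.69938
Step 2: 1 + 0.69938 = 1.69938
Step 3: Exponent gamma/(gamma-1) = 3.5
Step 4: P0 = 21298 * 1.69938^3.5 = 136256.0 Pa

136256.0


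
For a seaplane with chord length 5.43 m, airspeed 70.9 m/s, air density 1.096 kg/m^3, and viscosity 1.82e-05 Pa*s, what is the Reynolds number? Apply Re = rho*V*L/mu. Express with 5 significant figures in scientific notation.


Step 1: Numerator = rho * V * L = 1.096 * 70.9 * 5.43 = 421.945752
Step 2: Re = 421.945752 / 1.82e-05
Step 3: Re = 2.3184e+07

2.3184e+07


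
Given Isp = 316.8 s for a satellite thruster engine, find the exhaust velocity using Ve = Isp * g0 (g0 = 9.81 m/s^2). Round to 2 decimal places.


Step 1: Ve = Isp * g0 = 316.8 * 9.81
Step 2: Ve = 3107.81 m/s

3107.81


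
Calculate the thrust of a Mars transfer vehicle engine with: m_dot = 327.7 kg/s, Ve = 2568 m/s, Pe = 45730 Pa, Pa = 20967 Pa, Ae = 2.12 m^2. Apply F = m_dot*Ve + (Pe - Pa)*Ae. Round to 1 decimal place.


Step 1: Momentum thrust = m_dot * Ve = 327.7 * 2568 = 841533.6 N
Step 2: Pressure thrust = (Pe - Pa) * Ae = (45730 - 20967) * 2.12 = 52497.56 N
Step 3: Total thrust F = 841533.6 + 52497.56 = 894031.2 N

894031.2


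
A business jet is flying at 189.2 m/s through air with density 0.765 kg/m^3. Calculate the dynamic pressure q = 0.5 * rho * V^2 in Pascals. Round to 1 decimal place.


Step 1: V^2 = 189.2^2 = 35796.64
Step 2: q = 0.5 * 0.765 * 35796.64
Step 3: q = 13692.2 Pa

13692.2


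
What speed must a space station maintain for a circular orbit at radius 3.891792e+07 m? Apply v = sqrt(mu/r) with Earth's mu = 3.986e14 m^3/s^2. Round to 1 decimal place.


Step 1: mu / r = 3.986e14 / 3.891792e+07 = 10242068.4353
Step 2: v = sqrt(10242068.4353) = 3200.3 m/s

3200.3


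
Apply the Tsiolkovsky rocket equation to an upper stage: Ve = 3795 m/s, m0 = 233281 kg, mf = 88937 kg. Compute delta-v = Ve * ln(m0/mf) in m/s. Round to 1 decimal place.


Step 1: Mass ratio m0/mf = 233281 / 88937 = 2.622992
Step 2: ln(2.622992) = 0.964315
Step 3: delta-v = 3795 * 0.964315 = 3659.6 m/s

3659.6


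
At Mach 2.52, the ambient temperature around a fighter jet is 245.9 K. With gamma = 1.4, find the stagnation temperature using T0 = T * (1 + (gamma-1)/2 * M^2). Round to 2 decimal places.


Step 1: (gamma-1)/2 = 0.2
Step 2: M^2 = 6.3504
Step 3: 1 + 0.2 * 6.3504 = 2.27008
Step 4: T0 = 245.9 * 2.27008 = 558.21 K

558.21


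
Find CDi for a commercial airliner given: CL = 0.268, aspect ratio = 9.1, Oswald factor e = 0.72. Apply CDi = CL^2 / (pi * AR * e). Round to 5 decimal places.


Step 1: CL^2 = 0.268^2 = 0.071824
Step 2: pi * AR * e = 3.14159 * 9.1 * 0.72 = 20.583715
Step 3: CDi = 0.071824 / 20.583715 = 0.00349

0.00349


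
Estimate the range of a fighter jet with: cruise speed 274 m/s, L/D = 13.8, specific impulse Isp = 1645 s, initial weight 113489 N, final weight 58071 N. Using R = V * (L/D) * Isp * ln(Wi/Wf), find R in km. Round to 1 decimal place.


Step 1: Coefficient = V * (L/D) * Isp = 274 * 13.8 * 1645 = 6220074.0 m
Step 2: Wi/Wf = 113489 / 58071 = 1.954315
Step 3: ln(1.954315) = 0.67004
Step 4: R = 6220074.0 * 0.67004 = 4167695.4 m = 4167.7 km

4167.7


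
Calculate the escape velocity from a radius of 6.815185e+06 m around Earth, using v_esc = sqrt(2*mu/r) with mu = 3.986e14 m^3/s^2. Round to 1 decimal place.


Step 1: 2*mu/r = 2 * 3.986e14 / 6.815185e+06 = 116974080.6743
Step 2: v_esc = sqrt(116974080.6743) = 10815.5 m/s

10815.5


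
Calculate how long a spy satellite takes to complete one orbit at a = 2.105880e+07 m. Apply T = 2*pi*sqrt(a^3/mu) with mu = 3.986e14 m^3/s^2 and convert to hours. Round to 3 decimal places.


Step 1: a^3 / mu = 9.339010e+21 / 3.986e14 = 2.342953e+07
Step 2: sqrt(2.342953e+07) = 4840.4059 s
Step 3: T = 2*pi * 4840.4059 = 30413.17 s
Step 4: T in hours = 30413.17 / 3600 = 8.448 hours

8.448


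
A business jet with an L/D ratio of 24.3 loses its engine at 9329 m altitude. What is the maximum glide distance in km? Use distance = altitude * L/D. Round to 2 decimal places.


Step 1: Glide distance = altitude * L/D = 9329 * 24.3 = 226694.7 m
Step 2: Convert to km: 226694.7 / 1000 = 226.69 km

226.69


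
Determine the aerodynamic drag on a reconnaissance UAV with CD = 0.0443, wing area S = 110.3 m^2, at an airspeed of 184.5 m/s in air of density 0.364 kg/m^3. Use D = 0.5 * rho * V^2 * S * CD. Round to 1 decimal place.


Step 1: Dynamic pressure q = 0.5 * 0.364 * 184.5^2 = 6195.3255 Pa
Step 2: Drag D = q * S * CD = 6195.3255 * 110.3 * 0.0443
Step 3: D = 30272.2 N

30272.2


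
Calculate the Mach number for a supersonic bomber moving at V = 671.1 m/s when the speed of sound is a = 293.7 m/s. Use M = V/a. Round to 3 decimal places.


Step 1: M = V / a = 671.1 / 293.7
Step 2: M = 2.285

2.285


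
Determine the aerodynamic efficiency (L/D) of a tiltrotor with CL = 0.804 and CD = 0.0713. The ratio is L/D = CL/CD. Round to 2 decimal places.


Step 1: L/D = CL / CD = 0.804 / 0.0713
Step 2: L/D = 11.28

11.28


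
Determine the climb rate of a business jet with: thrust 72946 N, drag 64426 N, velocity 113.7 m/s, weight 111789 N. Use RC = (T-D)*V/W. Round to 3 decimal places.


Step 1: Excess thrust = T - D = 72946 - 64426 = 8520 N
Step 2: Excess power = 8520 * 113.7 = 968724.0 W
Step 3: RC = 968724.0 / 111789 = 8.666 m/s

8.666


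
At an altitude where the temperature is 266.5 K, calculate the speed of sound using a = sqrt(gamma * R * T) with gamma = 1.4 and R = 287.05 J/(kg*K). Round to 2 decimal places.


Step 1: gamma * R * T = 1.4 * 287.05 * 266.5 = 107098.355
Step 2: a = sqrt(107098.355) = 327.26 m/s

327.26


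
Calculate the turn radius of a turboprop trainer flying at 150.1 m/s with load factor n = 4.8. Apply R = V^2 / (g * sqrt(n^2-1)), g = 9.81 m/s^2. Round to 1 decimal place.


Step 1: V^2 = 150.1^2 = 22530.01
Step 2: n^2 - 1 = 4.8^2 - 1 = 22.04
Step 3: sqrt(22.04) = 4.694678
Step 4: R = 22530.01 / (9.81 * 4.694678) = 489.2 m

489.2


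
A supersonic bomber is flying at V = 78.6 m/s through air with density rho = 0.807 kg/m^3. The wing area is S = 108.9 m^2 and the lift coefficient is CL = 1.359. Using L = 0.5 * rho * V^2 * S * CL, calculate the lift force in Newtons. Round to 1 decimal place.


Step 1: Calculate dynamic pressure q = 0.5 * 0.807 * 78.6^2 = 0.5 * 0.807 * 6177.96 = 2492.8069 Pa
Step 2: Multiply by wing area and lift coefficient: L = 2492.8069 * 108.9 * 1.359
Step 3: L = 271466.6671 * 1.359 = 368923.2 N

368923.2


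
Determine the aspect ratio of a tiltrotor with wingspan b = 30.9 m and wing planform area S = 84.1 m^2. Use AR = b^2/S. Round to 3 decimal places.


Step 1: b^2 = 30.9^2 = 954.81
Step 2: AR = 954.81 / 84.1 = 11.353

11.353


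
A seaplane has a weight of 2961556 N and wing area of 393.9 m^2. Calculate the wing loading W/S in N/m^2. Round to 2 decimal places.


Step 1: Wing loading = W / S = 2961556 / 393.9
Step 2: Wing loading = 7518.55 N/m^2

7518.55


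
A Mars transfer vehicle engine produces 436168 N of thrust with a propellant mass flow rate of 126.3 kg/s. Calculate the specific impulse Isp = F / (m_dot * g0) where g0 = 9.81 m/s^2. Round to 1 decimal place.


Step 1: m_dot * g0 = 126.3 * 9.81 = 1239.0
Step 2: Isp = 436168 / 1239.0 = 352.0 s

352.0


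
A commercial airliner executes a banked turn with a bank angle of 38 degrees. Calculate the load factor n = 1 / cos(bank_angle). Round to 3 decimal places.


Step 1: Convert 38 degrees to radians = 0.663225
Step 2: cos(38 deg) = 0.788011
Step 3: n = 1 / 0.788011 = 1.269

1.269


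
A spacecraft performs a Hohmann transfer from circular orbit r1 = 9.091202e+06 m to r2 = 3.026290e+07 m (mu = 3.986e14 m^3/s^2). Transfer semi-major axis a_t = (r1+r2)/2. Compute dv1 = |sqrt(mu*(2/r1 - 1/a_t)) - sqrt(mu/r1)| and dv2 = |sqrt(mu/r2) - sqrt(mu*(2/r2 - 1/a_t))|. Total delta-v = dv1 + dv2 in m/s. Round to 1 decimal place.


Step 1: Transfer semi-major axis a_t = (9.091202e+06 + 3.026290e+07) / 2 = 1.967705e+07 m
Step 2: v1 (circular at r1) = sqrt(mu/r1) = 6621.52 m/s
Step 3: v_t1 = sqrt(mu*(2/r1 - 1/a_t)) = 8211.7 m/s
Step 4: dv1 = |8211.7 - 6621.52| = 1590.18 m/s
Step 5: v2 (circular at r2) = 3629.22 m/s, v_t2 = 2466.86 m/s
Step 6: dv2 = |3629.22 - 2466.86| = 1162.36 m/s
Step 7: Total delta-v = 1590.18 + 1162.36 = 2752.5 m/s

2752.5


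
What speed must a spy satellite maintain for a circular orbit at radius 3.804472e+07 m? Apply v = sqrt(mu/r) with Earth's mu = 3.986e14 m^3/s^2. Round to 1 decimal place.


Step 1: mu / r = 3.986e14 / 3.804472e+07 = 10477143.7403
Step 2: v = sqrt(10477143.7403) = 3236.8 m/s

3236.8


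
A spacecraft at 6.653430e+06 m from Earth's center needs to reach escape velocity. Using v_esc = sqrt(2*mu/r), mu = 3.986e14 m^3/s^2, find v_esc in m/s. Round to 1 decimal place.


Step 1: 2*mu/r = 2 * 3.986e14 / 6.653430e+06 = 119817898.4373
Step 2: v_esc = sqrt(119817898.4373) = 10946.1 m/s

10946.1


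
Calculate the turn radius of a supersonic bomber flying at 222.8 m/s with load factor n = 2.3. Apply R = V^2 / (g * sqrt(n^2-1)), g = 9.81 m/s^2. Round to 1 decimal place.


Step 1: V^2 = 222.8^2 = 49639.84
Step 2: n^2 - 1 = 2.3^2 - 1 = 4.29
Step 3: sqrt(4.29) = 2.071232
Step 4: R = 49639.84 / (9.81 * 2.071232) = 2443.1 m

2443.1


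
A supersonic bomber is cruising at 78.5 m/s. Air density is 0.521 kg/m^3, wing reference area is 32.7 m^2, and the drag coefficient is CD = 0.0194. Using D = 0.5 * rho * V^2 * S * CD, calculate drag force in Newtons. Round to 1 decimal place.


Step 1: Dynamic pressure q = 0.5 * 0.521 * 78.5^2 = 1605.2661 Pa
Step 2: Drag D = q * S * CD = 1605.2661 * 32.7 * 0.0194
Step 3: D = 1018.3 N

1018.3


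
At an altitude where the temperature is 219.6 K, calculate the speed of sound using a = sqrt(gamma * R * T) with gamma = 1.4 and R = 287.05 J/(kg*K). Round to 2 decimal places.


Step 1: gamma * R * T = 1.4 * 287.05 * 219.6 = 88250.652
Step 2: a = sqrt(88250.652) = 297.07 m/s

297.07


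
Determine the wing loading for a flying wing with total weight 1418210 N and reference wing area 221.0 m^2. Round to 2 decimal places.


Step 1: Wing loading = W / S = 1418210 / 221.0
Step 2: Wing loading = 6417.24 N/m^2

6417.24


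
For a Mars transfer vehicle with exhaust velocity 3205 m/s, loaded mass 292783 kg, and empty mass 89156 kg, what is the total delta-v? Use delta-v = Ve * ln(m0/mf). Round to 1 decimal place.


Step 1: Mass ratio m0/mf = 292783 / 89156 = 3.283941
Step 2: ln(3.283941) = 1.189044
Step 3: delta-v = 3205 * 1.189044 = 3810.9 m/s

3810.9


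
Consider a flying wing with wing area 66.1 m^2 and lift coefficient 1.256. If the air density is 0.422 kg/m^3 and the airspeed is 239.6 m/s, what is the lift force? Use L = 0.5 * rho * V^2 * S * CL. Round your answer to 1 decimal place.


Step 1: Calculate dynamic pressure q = 0.5 * 0.422 * 239.6^2 = 0.5 * 0.422 * 57408.16 = 12113.1218 Pa
Step 2: Multiply by wing area and lift coefficient: L = 12113.1218 * 66.1 * 1.256
Step 3: L = 800677.3483 * 1.256 = 1005650.7 N

1005650.7


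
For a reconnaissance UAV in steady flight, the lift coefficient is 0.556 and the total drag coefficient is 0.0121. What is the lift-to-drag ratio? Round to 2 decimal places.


Step 1: L/D = CL / CD = 0.556 / 0.0121
Step 2: L/D = 45.95

45.95


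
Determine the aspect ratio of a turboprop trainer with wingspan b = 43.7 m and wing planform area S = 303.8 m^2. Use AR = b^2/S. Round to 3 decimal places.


Step 1: b^2 = 43.7^2 = 1909.69
Step 2: AR = 1909.69 / 303.8 = 6.286

6.286


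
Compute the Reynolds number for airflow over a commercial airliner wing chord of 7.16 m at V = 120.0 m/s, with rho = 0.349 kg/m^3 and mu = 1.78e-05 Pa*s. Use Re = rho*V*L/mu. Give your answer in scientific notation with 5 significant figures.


Step 1: Numerator = rho * V * L = 0.349 * 120.0 * 7.16 = 299.8608
Step 2: Re = 299.8608 / 1.78e-05
Step 3: Re = 1.6846e+07

1.6846e+07


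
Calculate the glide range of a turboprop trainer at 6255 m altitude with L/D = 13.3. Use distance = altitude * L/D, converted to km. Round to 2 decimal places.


Step 1: Glide distance = altitude * L/D = 6255 * 13.3 = 83191.5 m
Step 2: Convert to km: 83191.5 / 1000 = 83.19 km

83.19


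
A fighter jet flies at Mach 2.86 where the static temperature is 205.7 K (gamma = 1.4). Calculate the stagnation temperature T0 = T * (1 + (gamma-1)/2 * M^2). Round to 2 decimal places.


Step 1: (gamma-1)/2 = 0.2
Step 2: M^2 = 8.1796
Step 3: 1 + 0.2 * 8.1796 = 2.63592
Step 4: T0 = 205.7 * 2.63592 = 542.21 K

542.21


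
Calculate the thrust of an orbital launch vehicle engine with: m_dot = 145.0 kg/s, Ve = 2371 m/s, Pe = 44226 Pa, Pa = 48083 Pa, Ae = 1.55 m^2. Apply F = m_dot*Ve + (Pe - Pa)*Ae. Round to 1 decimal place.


Step 1: Momentum thrust = m_dot * Ve = 145.0 * 2371 = 343795.0 N
Step 2: Pressure thrust = (Pe - Pa) * Ae = (44226 - 48083) * 1.55 = -5978.35 N
Step 3: Total thrust F = 343795.0 + -5978.35 = 337816.7 N

337816.7


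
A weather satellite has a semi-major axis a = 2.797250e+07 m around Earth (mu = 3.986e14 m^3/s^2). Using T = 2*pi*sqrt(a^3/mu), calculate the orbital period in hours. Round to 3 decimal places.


Step 1: a^3 / mu = 2.188738e+22 / 3.986e14 = 5.491065e+07
Step 2: sqrt(5.491065e+07) = 7410.1718 s
Step 3: T = 2*pi * 7410.1718 = 46559.48 s
Step 4: T in hours = 46559.48 / 3600 = 12.933 hours

12.933


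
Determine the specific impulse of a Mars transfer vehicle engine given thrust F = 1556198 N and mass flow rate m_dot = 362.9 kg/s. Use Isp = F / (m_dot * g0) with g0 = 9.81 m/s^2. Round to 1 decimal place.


Step 1: m_dot * g0 = 362.9 * 9.81 = 3560.05
Step 2: Isp = 1556198 / 3560.05 = 437.1 s

437.1


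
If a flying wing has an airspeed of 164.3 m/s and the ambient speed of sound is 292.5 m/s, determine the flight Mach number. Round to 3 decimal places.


Step 1: M = V / a = 164.3 / 292.5
Step 2: M = 0.562

0.562


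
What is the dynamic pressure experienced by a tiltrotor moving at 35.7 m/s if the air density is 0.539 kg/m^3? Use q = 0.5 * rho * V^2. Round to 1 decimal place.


Step 1: V^2 = 35.7^2 = 1274.49
Step 2: q = 0.5 * 0.539 * 1274.49
Step 3: q = 343.5 Pa

343.5


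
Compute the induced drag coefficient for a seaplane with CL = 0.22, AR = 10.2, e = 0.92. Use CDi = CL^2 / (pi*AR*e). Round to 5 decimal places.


Step 1: CL^2 = 0.22^2 = 0.0484
Step 2: pi * AR * e = 3.14159 * 10.2 * 0.92 = 29.480705
Step 3: CDi = 0.0484 / 29.480705 = 0.00164

0.00164


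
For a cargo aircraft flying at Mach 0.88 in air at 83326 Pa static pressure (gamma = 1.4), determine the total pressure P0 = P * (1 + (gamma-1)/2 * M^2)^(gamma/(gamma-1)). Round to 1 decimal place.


Step 1: (gamma-1)/2 * M^2 = 0.2 * 0.7744 = 0.15488
Step 2: 1 + 0.15488 = 1.15488
Step 3: Exponent gamma/(gamma-1) = 3.5
Step 4: P0 = 83326 * 1.15488^3.5 = 137930.3 Pa

137930.3


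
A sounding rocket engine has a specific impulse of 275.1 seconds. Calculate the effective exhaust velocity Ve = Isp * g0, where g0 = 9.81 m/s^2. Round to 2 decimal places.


Step 1: Ve = Isp * g0 = 275.1 * 9.81
Step 2: Ve = 2698.73 m/s

2698.73


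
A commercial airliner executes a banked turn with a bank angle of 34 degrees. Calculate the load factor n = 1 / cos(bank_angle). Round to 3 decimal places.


Step 1: Convert 34 degrees to radians = 0.593412
Step 2: cos(34 deg) = 0.829038
Step 3: n = 1 / 0.829038 = 1.206

1.206


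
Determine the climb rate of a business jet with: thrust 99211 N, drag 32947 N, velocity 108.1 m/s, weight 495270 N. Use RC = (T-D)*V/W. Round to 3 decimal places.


Step 1: Excess thrust = T - D = 99211 - 32947 = 66264 N
Step 2: Excess power = 66264 * 108.1 = 7163138.4 W
Step 3: RC = 7163138.4 / 495270 = 14.463 m/s

14.463


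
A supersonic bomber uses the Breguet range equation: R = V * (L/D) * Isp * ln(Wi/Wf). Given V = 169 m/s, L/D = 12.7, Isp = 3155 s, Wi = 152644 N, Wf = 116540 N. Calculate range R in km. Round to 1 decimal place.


Step 1: Coefficient = V * (L/D) * Isp = 169 * 12.7 * 3155 = 6771576.5 m
Step 2: Wi/Wf = 152644 / 116540 = 1.309799
Step 3: ln(1.309799) = 0.269874
Step 4: R = 6771576.5 * 0.269874 = 1827471.4 m = 1827.5 km

1827.5


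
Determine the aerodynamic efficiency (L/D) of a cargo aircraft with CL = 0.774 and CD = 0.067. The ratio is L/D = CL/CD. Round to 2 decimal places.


Step 1: L/D = CL / CD = 0.774 / 0.067
Step 2: L/D = 11.55

11.55


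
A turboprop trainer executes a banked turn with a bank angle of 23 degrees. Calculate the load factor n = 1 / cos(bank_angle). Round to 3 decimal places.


Step 1: Convert 23 degrees to radians = 0.401426
Step 2: cos(23 deg) = 0.920505
Step 3: n = 1 / 0.920505 = 1.086

1.086
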